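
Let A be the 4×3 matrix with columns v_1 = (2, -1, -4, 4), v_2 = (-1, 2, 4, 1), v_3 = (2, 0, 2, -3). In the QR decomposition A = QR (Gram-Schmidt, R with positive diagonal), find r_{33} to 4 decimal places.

e_1 = v_1/‖v_1‖ = (2, -1, -4, 4)/6.0828 = (0.3288, -0.1644, -0.6576, 0.6576).
r_{12} = e_1·v_2 = -2.6304.
u_2 = v_2 + 2.6304·e_1 = (-0.1351, 1.5676, 2.2703, 2.7297).
‖u_2‖ = 3.8834, so e_2 = (-0.0348, 0.4037, 0.5846, 0.7029).
r_{13} = e_1·v_3 = -2.6304; r_{23} = e_2·v_3 = -1.0091.
u_3 = v_3 + 2.6304·e_1 + 1.0091·e_2 = (2.8297, -0.0251, 0.8602, -0.5609).
r_{33} = ‖u_3‖ = 3.0104.

r_{33} = 3.0104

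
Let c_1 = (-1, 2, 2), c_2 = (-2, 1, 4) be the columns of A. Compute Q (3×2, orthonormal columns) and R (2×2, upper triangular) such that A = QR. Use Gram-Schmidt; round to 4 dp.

Q = [[-0.3333, -0.2981], [0.6667, -0.7454], [0.6667, 0.5963]], R = [[3.0000, 4.0000], [0.0000, 2.2361]]

c_1 = (-1, 2, 2); ‖c_1‖ = 3.0000, so e_1 = (-0.3333, 0.6667, 0.6667).
e_1·c_2 = (-0.3333)·(-2) + 0.6667·1 + 0.6667·4 = 4.0000.
u_2 = c_2 − 4.0000·e_1 = (-0.6667, -1.6667, 1.3333).
‖u_2‖ = 2.2361, so e_2 = (-0.2981, -0.7454, 0.5963).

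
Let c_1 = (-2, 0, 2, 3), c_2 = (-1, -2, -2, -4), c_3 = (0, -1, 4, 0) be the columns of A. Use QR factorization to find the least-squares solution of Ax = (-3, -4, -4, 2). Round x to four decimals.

x = (1.6655, 1.1091, -1.0982)

c_1 = (-2, 0, 2, 3); ‖c_1‖ = 4.1231, so e_1 = (-0.4851, 0.0000, 0.4851, 0.7276).
e_1·c_2 = (-0.4851)·(-1) + 0.0000·(-2) + 0.4851·(-2) + 0.7276·(-4) = -3.3955.
u_2 = c_2 + 3.3955·e_1 = (-2.6471, -2.0000, -0.3529, -1.5294).
‖u_2‖ = 3.6702, so e_2 = (-0.7212, -0.5449, -0.0962, -0.4167).
e_1·c_3 = (-0.4851)·0 + 0.0000·(-1) + 0.4851·4 + 0.7276·0 = 1.9403; e_2·c_3 = (-0.7212)·0 + (-0.5449)·(-1) + (-0.0962)·4 + (-0.4167)·0 = 0.1603.
u_3 = c_3 − 1.9403·e_1 − 0.1603·e_2 = (1.0568, -0.9127, 3.0742, -1.3450).
‖u_3‖ = 3.6345, so e_3 = (0.2908, -0.2511, 0.8458, -0.3701).
Qᵀb = (0.9701, 3.8946, -3.9913).
Back-substitute: x_3 = -3.9913/3.6345 = -1.0982.
x_2 = (3.8946 − 0.1603·(-1.0982))/3.6702 = 1.1091.
x_1 = (0.9701 + 3.3955·1.1091 − 1.9403·(-1.0982))/4.1231 = 1.6655.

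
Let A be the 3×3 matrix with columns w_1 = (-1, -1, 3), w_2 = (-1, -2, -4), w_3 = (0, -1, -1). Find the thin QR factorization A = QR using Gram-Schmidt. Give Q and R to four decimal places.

q_1 = w_1/‖w_1‖ = (-1, -1, 3)/3.3166 = (-0.3015, -0.3015, 0.9045).
r_{12} = q_1·w_2 = -2.7136.
u_2 = w_2 + 2.7136·q_1 = (-1.8182, -2.8182, -1.5455).
‖u_2‖ = 3.6927, so q_2 = (-0.4924, -0.7632, -0.4185).
r_{13} = q_1·w_3 = -0.6030; r_{23} = q_2·w_3 = 1.1817.
u_3 = w_3 + 0.6030·q_1 − 1.1817·q_2 = (0.4000, -0.2800, 0.0400).
‖u_3‖ = 0.4899, so q_3 = (0.8165, -0.5715, 0.0816).

Q = [[-0.3015, -0.4924, 0.8165], [-0.3015, -0.7632, -0.5715], [0.9045, -0.4185, 0.0816]], R = [[3.3166, -2.7136, -0.6030], [0.0000, 3.6927, 1.1817], [0.0000, 0.0000, 0.4899]]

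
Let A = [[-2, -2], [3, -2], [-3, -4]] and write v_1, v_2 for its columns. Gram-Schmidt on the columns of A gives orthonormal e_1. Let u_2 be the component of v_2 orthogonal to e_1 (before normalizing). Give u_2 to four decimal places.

e_1 = v_1/‖v_1‖ = (-2, 3, -3)/4.6904 = (-0.4264, 0.6396, -0.6396).
r_{12} = e_1·v_2 = 2.1320.
u_2 = v_2 − 2.1320·e_1 = (-1.0909, -3.3636, -2.6364).

u_2 = (-1.0909, -3.3636, -2.6364)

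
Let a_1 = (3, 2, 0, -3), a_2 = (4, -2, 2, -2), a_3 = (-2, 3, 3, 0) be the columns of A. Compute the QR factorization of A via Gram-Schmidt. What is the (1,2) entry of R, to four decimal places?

r_{12} = 2.9848

q_1 = a_1/‖a_1‖ = (3, 2, 0, -3)/4.6904 = (0.6396, 0.4264, 0.0000, -0.6396).
r_{12} = q_1·a_2 = 2.9848.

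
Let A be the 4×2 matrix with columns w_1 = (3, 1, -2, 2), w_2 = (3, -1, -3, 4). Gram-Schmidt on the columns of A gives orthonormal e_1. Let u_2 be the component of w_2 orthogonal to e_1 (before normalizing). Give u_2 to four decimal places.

e_1 = w_1/‖w_1‖ = (3, 1, -2, 2)/4.2426 = (0.7071, 0.2357, -0.4714, 0.4714).
r_{12} = e_1·w_2 = 5.1854.
u_2 = w_2 − 5.1854·e_1 = (-0.6667, -2.2222, -0.5556, 1.5556).

u_2 = (-0.6667, -2.2222, -0.5556, 1.5556)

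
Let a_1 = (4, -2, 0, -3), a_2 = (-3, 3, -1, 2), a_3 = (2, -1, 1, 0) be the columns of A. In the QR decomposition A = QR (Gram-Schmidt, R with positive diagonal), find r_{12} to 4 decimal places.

a_1 = (4, -2, 0, -3); ‖a_1‖ = 5.3852, so e_1 = (0.7428, -0.3714, 0.0000, -0.5571).
r_{12} = e_1·a_2 = -4.4567.

r_{12} = -4.4567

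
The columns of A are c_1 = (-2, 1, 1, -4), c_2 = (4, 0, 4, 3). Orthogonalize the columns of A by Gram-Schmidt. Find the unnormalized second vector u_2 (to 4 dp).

q_1 = c_1/‖c_1‖ = (-2, 1, 1, -4)/4.6904 = (-0.4264, 0.2132, 0.2132, -0.8528).
r_{12} = q_1·c_2 = -3.4112.
u_2 = c_2 + 3.4112·q_1 = (2.5455, 0.7273, 4.7273, 0.0909).

u_2 = (2.5455, 0.7273, 4.7273, 0.0909)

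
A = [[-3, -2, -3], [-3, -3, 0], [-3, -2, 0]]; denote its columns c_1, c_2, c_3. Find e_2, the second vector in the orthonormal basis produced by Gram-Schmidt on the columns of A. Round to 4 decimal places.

c_1 = (-3, -3, -3); ‖c_1‖ = 5.1962, so e_1 = (-0.5774, -0.5774, -0.5774).
e_1·c_2 = (-0.5774)·(-2) + (-0.5774)·(-3) + (-0.5774)·(-2) = 4.0415.
u_2 = c_2 − 4.0415·e_1 = (0.3333, -0.6667, 0.3333).
‖u_2‖ = 0.8165, so e_2 = (0.4082, -0.8165, 0.4082).

e_2 = (0.4082, -0.8165, 0.4082)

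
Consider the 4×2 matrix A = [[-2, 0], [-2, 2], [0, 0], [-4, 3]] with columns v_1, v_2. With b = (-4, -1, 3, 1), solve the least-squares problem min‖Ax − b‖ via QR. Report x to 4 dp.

x = (1.6786, 2.1429)

v_1 = (-2, -2, 0, -4); ‖v_1‖ = 4.8990, so e_1 = (-0.4082, -0.4082, 0.0000, -0.8165).
e_1·v_2 = (-0.4082)·0 + (-0.4082)·2 + 0.0000·0 + (-0.8165)·3 = -3.2660.
u_2 = v_2 + 3.2660·e_1 = (-1.3333, 0.6667, 0.0000, 0.3333).
‖u_2‖ = 1.5275, so e_2 = (-0.8729, 0.4364, 0.0000, 0.2182).
Qᵀb = (1.2247, 3.2733).
Back-substitute: x_2 = 3.2733/1.5275 = 2.1429.
x_1 = (1.2247 + 3.2660·2.1429)/4.8990 = 1.6786.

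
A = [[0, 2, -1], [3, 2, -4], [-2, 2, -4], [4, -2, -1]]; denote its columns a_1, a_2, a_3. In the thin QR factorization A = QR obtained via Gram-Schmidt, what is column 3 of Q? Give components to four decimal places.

q_3 = (0.4262, -0.0114, -0.8124, -0.3976)

a_1 = (0, 3, -2, 4); ‖a_1‖ = 5.3852, so q_1 = (0.0000, 0.5571, -0.3714, 0.7428).
q_1·a_2 = 0.0000·2 + 0.5571·2 + (-0.3714)·2 + 0.7428·(-2) = -1.1142.
u_2 = a_2 + 1.1142·q_1 = (2.0000, 2.6207, 1.5862, -1.1724).
‖u_2‖ = 3.8417, so q_2 = (0.5206, 0.6822, 0.4129, -0.3052).
q_1·a_3 = 0.0000·(-1) + 0.5571·(-4) + (-0.3714)·(-4) + 0.7428·(-1) = -1.4856; q_2·a_3 = 0.5206·(-1) + 0.6822·(-4) + 0.4129·(-4) + (-0.3052)·(-1) = -4.5957.
u_3 = a_3 + 1.4856·q_1 + 4.5957·q_2 = (1.3925, -0.0374, -2.6542, -1.2991).
‖u_3‖ = 3.2669, so q_3 = (0.4262, -0.0114, -0.8124, -0.3976).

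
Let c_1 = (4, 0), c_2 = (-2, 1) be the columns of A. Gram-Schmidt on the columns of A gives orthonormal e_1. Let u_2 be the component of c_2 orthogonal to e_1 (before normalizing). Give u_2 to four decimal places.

c_1 = (4, 0); ‖c_1‖ = 4.0000, so e_1 = (1.0000, 0.0000).
e_1·c_2 = 1.0000·(-2) + 0.0000·1 = -2.0000.
u_2 = c_2 + 2.0000·e_1 = (0.0000, 1.0000).

u_2 = (0.0000, 1.0000)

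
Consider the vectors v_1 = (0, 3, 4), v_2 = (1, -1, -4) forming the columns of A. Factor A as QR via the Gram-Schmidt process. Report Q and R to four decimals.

Q = [[0.0000, 0.5300], [0.6000, 0.6784], [0.8000, -0.5088]], R = [[5.0000, -3.8000], [0.0000, 1.8868]]

v_1 = (0, 3, 4); ‖v_1‖ = 5.0000, so e_1 = (0.0000, 0.6000, 0.8000).
e_1·v_2 = 0.0000·1 + 0.6000·(-1) + 0.8000·(-4) = -3.8000.
u_2 = v_2 + 3.8000·e_1 = (1.0000, 1.2800, -0.9600).
‖u_2‖ = 1.8868, so e_2 = (0.5300, 0.6784, -0.5088).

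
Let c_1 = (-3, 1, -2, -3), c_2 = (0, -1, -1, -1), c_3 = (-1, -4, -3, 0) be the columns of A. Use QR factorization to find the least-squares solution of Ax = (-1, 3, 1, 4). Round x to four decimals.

q_1 = c_1/‖c_1‖ = (-3, 1, -2, -3)/4.7958 = (-0.6255, 0.2085, -0.4170, -0.6255).
r_{12} = q_1·c_2 = 0.8341.
u_2 = c_2 − 0.8341·q_1 = (0.5217, -1.1739, -0.6522, -0.4783).
‖u_2‖ = 1.5180, so q_2 = (0.3437, -0.7733, -0.4296, -0.3151).
r_{13} = q_1·c_3 = 1.0426; r_{23} = q_2·c_3 = 4.0385.
u_3 = c_3 − 1.0426·q_1 − 4.0385·q_2 = (-1.7358, -1.0943, -0.8302, 1.9245).
‖u_3‖ = 2.9332, so q_3 = (-0.5918, -0.3731, -0.2830, 0.6561).
Qᵀb = (-1.6681, -4.3535, 1.8140).
Back-substitute: x_3 = 1.8140/2.9332 = 0.6184.
x_2 = (-4.3535 − 4.0385·0.6184)/1.5180 = -4.5132.
x_1 = (-1.6681 − 0.8341·(-4.5132) − 1.0426·0.6184)/4.7958 = 0.3026.

x = (0.3026, -4.5132, 0.6184)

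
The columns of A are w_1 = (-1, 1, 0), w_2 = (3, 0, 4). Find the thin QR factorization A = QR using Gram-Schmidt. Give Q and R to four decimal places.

w_1 = (-1, 1, 0); ‖w_1‖ = 1.4142, so q_1 = (-0.7071, 0.7071, 0.0000).
q_1·w_2 = (-0.7071)·3 + 0.7071·0 + 0.0000·4 = -2.1213.
u_2 = w_2 + 2.1213·q_1 = (1.5000, 1.5000, 4.0000).
‖u_2‖ = 4.5277, so q_2 = (0.3313, 0.3313, 0.8835).

Q = [[-0.7071, 0.3313], [0.7071, 0.3313], [0.0000, 0.8835]], R = [[1.4142, -2.1213], [0.0000, 4.5277]]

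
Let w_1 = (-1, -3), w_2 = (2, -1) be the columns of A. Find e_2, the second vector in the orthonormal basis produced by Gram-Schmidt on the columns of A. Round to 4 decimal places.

w_1 = (-1, -3); ‖w_1‖ = 3.1623, so e_1 = (-0.3162, -0.9487).
e_1·w_2 = (-0.3162)·2 + (-0.9487)·(-1) = 0.3162.
u_2 = w_2 − 0.3162·e_1 = (2.1000, -0.7000).
‖u_2‖ = 2.2136, so e_2 = (0.9487, -0.3162).

e_2 = (0.9487, -0.3162)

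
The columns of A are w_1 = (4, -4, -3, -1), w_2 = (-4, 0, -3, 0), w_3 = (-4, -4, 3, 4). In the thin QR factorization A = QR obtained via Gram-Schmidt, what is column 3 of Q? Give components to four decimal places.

w_1 = (4, -4, -3, -1); ‖w_1‖ = 6.4807, so e_1 = (0.6172, -0.6172, -0.4629, -0.1543).
e_1·w_2 = 0.6172·(-4) + (-0.6172)·0 + (-0.4629)·(-3) + (-0.1543)·0 = -1.0801.
u_2 = w_2 + 1.0801·e_1 = (-3.3333, -0.6667, -3.5000, -0.1667).
‖u_2‖ = 4.8819, so e_2 = (-0.6828, -0.1366, -0.7169, -0.0341).
e_1·w_3 = 0.6172·(-4) + (-0.6172)·(-4) + (-0.4629)·3 + (-0.1543)·4 = -2.0059; e_2·w_3 = (-0.6828)·(-4) + (-0.1366)·(-4) + (-0.7169)·3 + (-0.0341)·4 = 0.9900.
u_3 = w_3 + 2.0059·e_1 − 0.9900·e_2 = (-2.0859, -5.1029, 2.7812, 3.7243).
‖u_3‖ = 7.2108, so e_3 = (-0.2893, -0.7077, 0.3857, 0.5165).

e_3 = (-0.2893, -0.7077, 0.3857, 0.5165)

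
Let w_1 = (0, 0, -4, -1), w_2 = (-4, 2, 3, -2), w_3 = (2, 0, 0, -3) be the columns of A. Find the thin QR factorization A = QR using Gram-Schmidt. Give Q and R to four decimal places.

w_1 = (0, 0, -4, -1); ‖w_1‖ = 4.1231, so e_1 = (0.0000, 0.0000, -0.9701, -0.2425).
e_1·w_2 = 0.0000·(-4) + 0.0000·2 + (-0.9701)·3 + (-0.2425)·(-2) = -2.4254.
u_2 = w_2 + 2.4254·e_1 = (-4.0000, 2.0000, 0.6471, -2.5882).
‖u_2‖ = 5.2075, so e_2 = (-0.7681, 0.3841, 0.1243, -0.4970).
e_1·w_3 = 0.0000·2 + 0.0000·0 + (-0.9701)·0 + (-0.2425)·(-3) = 0.7276; e_2·w_3 = (-0.7681)·2 + 0.3841·0 + 0.1243·0 + (-0.4970)·(-3) = -0.0452.
u_3 = w_3 − 0.7276·e_1 + 0.0452·e_2 = (1.9653, 0.0174, 0.7115, -2.8460).
‖u_3‖ = 3.5311, so e_3 = (0.5566, 0.0049, 0.2015, -0.8060).

Q = [[0.0000, -0.7681, 0.5566], [0.0000, 0.3841, 0.0049], [-0.9701, 0.1243, 0.2015], [-0.2425, -0.4970, -0.8060]], R = [[4.1231, -2.4254, 0.7276], [0.0000, 5.2075, -0.0452], [0.0000, 0.0000, 3.5311]]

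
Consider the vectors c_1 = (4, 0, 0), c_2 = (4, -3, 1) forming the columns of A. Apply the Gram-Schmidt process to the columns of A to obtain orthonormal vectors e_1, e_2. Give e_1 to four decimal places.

e_1 = (1.0000, 0.0000, 0.0000)

c_1 = (4, 0, 0); ‖c_1‖ = 4.0000, so e_1 = (1.0000, 0.0000, 0.0000).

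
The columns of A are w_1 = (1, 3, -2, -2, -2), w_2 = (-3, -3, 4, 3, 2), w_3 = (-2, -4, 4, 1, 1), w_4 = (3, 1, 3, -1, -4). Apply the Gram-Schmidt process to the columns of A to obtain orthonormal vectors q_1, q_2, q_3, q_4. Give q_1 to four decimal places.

q_1 = (0.2132, 0.6396, -0.4264, -0.4264, -0.4264)

w_1 = (1, 3, -2, -2, -2); ‖w_1‖ = 4.6904, so q_1 = (0.2132, 0.6396, -0.4264, -0.4264, -0.4264).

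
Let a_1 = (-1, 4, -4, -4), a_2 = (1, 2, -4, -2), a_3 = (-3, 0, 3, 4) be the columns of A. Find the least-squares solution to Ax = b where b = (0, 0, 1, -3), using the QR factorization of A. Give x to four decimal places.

x = (0.7799, -1.5968, -0.7714)

q_1 = a_1/‖a_1‖ = (-1, 4, -4, -4)/7.0000 = (-0.1429, 0.5714, -0.5714, -0.5714).
r_{12} = q_1·a_2 = 4.4286.
u_2 = a_2 − 4.4286·q_1 = (1.6327, -0.5306, -1.4694, 0.5306).
‖u_2‖ = 2.3212, so q_2 = (0.7034, -0.2286, -0.6330, 0.2286).
r_{13} = q_1·a_3 = -3.5714; r_{23} = q_2·a_3 = -3.0949.
u_3 = a_3 + 3.5714·q_1 + 3.0949·q_2 = (-1.3333, 1.3333, -1.0000, 2.6667).
‖u_3‖ = 3.4157, so q_3 = (-0.3904, 0.3904, -0.2928, 0.7807).
Qᵀb = (1.1429, -1.3188, -2.6349).
Back-substitute: x_3 = -2.6349/3.4157 = -0.7714.
x_2 = (-1.3188 + 3.0949·(-0.7714))/2.3212 = -1.5968.
x_1 = (1.1429 − 4.4286·(-1.5968) + 3.5714·(-0.7714))/7.0000 = 0.7799.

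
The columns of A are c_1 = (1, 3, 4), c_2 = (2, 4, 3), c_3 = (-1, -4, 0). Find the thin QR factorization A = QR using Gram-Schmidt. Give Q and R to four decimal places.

e_1 = c_1/‖c_1‖ = (1, 3, 4)/5.0990 = (0.1961, 0.5883, 0.7845).
r_{12} = e_1·c_2 = 5.0990.
u_2 = c_2 − 5.0990·e_1 = (1.0000, 1.0000, -1.0000).
‖u_2‖ = 1.7321, so e_2 = (0.5774, 0.5774, -0.5774).
r_{13} = e_1·c_3 = -2.5495; r_{23} = e_2·c_3 = -2.8868.
u_3 = c_3 + 2.5495·e_1 + 2.8868·e_2 = (1.1667, -0.8333, 0.3333).
‖u_3‖ = 1.4720, so e_3 = (0.7926, -0.5661, 0.2265).

Q = [[0.1961, 0.5774, 0.7926], [0.5883, 0.5774, -0.5661], [0.7845, -0.5774, 0.2265]], R = [[5.0990, 5.0990, -2.5495], [0.0000, 1.7321, -2.8868], [0.0000, 0.0000, 1.4720]]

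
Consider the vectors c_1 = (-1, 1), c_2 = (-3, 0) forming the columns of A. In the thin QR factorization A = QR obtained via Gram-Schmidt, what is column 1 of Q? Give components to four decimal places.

q_1 = (-0.7071, 0.7071)

c_1 = (-1, 1); ‖c_1‖ = 1.4142, so q_1 = (-0.7071, 0.7071).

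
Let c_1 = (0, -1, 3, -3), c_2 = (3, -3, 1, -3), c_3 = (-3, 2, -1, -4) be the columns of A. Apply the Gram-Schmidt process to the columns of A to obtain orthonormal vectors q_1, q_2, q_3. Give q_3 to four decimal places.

q_1 = c_1/‖c_1‖ = (0, -1, 3, -3)/4.3589 = (0.0000, -0.2294, 0.6882, -0.6882).
r_{12} = q_1·c_2 = 3.4412.
u_2 = c_2 − 3.4412·q_1 = (3.0000, -2.2105, -1.3684, -0.6316).
‖u_2‖ = 4.0197, so q_2 = (0.7463, -0.5499, -0.3404, -0.1571).
r_{13} = q_1·c_3 = 1.6059; r_{23} = q_2·c_3 = -2.3699.
u_3 = c_3 − 1.6059·q_1 + 2.3699·q_2 = (-1.2313, 1.0651, -2.9121, -3.2671).
‖u_3‖ = 4.6695, so q_3 = (-0.2637, 0.2281, -0.6236, -0.6997).

q_3 = (-0.2637, 0.2281, -0.6236, -0.6997)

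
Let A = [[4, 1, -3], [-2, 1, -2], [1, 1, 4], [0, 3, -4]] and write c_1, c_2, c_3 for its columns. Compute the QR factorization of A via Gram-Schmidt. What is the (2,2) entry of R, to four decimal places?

r_{22} = 3.4017

c_1 = (4, -2, 1, 0); ‖c_1‖ = 4.5826, so q_1 = (0.8729, -0.4364, 0.2182, 0.0000).
q_1·c_2 = 0.8729·1 + (-0.4364)·1 + 0.2182·1 + 0.0000·3 = 0.6547.
u_2 = c_2 − 0.6547·q_1 = (0.4286, 1.2857, 0.8571, 3.0000).
r_{22} = ‖u_2‖ = 3.4017.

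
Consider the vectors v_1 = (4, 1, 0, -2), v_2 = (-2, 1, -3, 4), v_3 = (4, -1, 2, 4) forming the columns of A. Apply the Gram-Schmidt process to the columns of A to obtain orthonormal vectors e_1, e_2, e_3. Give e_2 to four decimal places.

v_1 = (4, 1, 0, -2); ‖v_1‖ = 4.5826, so e_1 = (0.8729, 0.2182, 0.0000, -0.4364).
e_1·v_2 = 0.8729·(-2) + 0.2182·1 + 0.0000·(-3) + (-0.4364)·4 = -3.2733.
u_2 = v_2 + 3.2733·e_1 = (0.8571, 1.7143, -3.0000, 2.5714).
‖u_2‖ = 4.3916, so e_2 = (0.1952, 0.3904, -0.6831, 0.5855).

e_2 = (0.1952, 0.3904, -0.6831, 0.5855)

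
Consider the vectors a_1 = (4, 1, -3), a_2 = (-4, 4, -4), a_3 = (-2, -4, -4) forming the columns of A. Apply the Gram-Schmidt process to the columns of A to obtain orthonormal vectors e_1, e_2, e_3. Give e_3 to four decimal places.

e_3 = (-0.2265, -0.7926, -0.5661)

a_1 = (4, 1, -3); ‖a_1‖ = 5.0990, so e_1 = (0.7845, 0.1961, -0.5883).
e_1·a_2 = 0.7845·(-4) + 0.1961·4 + (-0.5883)·(-4) = 0.0000.
u_2 = a_2 + 0.0000·e_1 = (-4.0000, 4.0000, -4.0000).
‖u_2‖ = 6.9282, so e_2 = (-0.5774, 0.5774, -0.5774).
e_1·a_3 = 0.7845·(-2) + 0.1961·(-4) + (-0.5883)·(-4) = 0.0000; e_2·a_3 = (-0.5774)·(-2) + 0.5774·(-4) + (-0.5774)·(-4) = 1.1547.
u_3 = a_3 + 0.0000·e_1 − 1.1547·e_2 = (-1.3333, -4.6667, -3.3333).
‖u_3‖ = 5.8878, so e_3 = (-0.2265, -0.7926, -0.5661).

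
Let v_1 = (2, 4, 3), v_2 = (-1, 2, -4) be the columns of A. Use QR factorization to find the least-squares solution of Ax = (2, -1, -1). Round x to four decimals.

e_1 = v_1/‖v_1‖ = (2, 4, 3)/5.3852 = (0.3714, 0.7428, 0.5571).
r_{12} = e_1·v_2 = -1.1142.
u_2 = v_2 + 1.1142·e_1 = (-0.5862, 2.8276, -3.3793).
‖u_2‖ = 4.4451, so e_2 = (-0.1319, 0.6361, -0.7602).
Qᵀb = (-0.5571, -0.1396).
Back-substitute: x_2 = -0.1396/4.4451 = -0.0314.
x_1 = (-0.5571 + 1.1142·(-0.0314))/5.3852 = -0.1099.

x = (-0.1099, -0.0314)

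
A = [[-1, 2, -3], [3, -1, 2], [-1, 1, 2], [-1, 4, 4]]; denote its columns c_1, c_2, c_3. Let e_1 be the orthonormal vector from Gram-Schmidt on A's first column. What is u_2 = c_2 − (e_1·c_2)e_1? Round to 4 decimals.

u_2 = (1.1667, 1.5000, 0.1667, 3.1667)

c_1 = (-1, 3, -1, -1); ‖c_1‖ = 3.4641, so e_1 = (-0.2887, 0.8660, -0.2887, -0.2887).
e_1·c_2 = (-0.2887)·2 + 0.8660·(-1) + (-0.2887)·1 + (-0.2887)·4 = -2.8868.
u_2 = c_2 + 2.8868·e_1 = (1.1667, 1.5000, 0.1667, 3.1667).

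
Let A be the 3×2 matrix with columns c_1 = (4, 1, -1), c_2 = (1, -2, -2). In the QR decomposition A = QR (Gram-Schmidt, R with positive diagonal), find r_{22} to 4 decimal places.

r_{22} = 2.8480

c_1 = (4, 1, -1); ‖c_1‖ = 4.2426, so q_1 = (0.9428, 0.2357, -0.2357).
q_1·c_2 = 0.9428·1 + 0.2357·(-2) + (-0.2357)·(-2) = 0.9428.
u_2 = c_2 − 0.9428·q_1 = (0.1111, -2.2222, -1.7778).
r_{22} = ‖u_2‖ = 2.8480.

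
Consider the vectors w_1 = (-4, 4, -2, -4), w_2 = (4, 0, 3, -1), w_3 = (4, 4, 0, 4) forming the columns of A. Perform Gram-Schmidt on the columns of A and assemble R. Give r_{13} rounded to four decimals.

w_1 = (-4, 4, -2, -4); ‖w_1‖ = 7.2111, so q_1 = (-0.5547, 0.5547, -0.2774, -0.5547).
r_{13} = q_1·w_3 = -2.2188.

r_{13} = -2.2188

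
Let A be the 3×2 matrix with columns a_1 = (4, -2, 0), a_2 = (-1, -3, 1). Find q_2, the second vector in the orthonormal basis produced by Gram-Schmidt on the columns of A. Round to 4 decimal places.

q_2 = (-0.4260, -0.8520, 0.3043)

q_1 = a_1/‖a_1‖ = (4, -2, 0)/4.4721 = (0.8944, -0.4472, 0.0000).
r_{12} = q_1·a_2 = 0.4472.
u_2 = a_2 − 0.4472·q_1 = (-1.4000, -2.8000, 1.0000).
‖u_2‖ = 3.2863, so q_2 = (-0.4260, -0.8520, 0.3043).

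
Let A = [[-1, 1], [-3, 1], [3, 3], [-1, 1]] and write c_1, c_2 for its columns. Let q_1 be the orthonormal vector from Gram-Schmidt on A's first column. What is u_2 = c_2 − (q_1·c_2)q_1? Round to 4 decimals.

c_1 = (-1, -3, 3, -1); ‖c_1‖ = 4.4721, so q_1 = (-0.2236, -0.6708, 0.6708, -0.2236).
q_1·c_2 = (-0.2236)·1 + (-0.6708)·1 + 0.6708·3 + (-0.2236)·1 = 0.8944.
u_2 = c_2 − 0.8944·q_1 = (1.2000, 1.6000, 2.4000, 1.2000).

u_2 = (1.2000, 1.6000, 2.4000, 1.2000)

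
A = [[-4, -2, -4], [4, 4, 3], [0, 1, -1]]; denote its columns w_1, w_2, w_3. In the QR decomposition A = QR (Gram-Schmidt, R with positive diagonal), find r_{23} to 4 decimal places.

r_{23} = -1.1547

e_1 = w_1/‖w_1‖ = (-4, 4, 0)/5.6569 = (-0.7071, 0.7071, 0.0000).
r_{12} = e_1·w_2 = 4.2426.
u_2 = w_2 − 4.2426·e_1 = (1.0000, 1.0000, 1.0000).
‖u_2‖ = 1.7321, so e_2 = (0.5774, 0.5774, 0.5774).
r_{23} = e_2·w_3 = -1.1547.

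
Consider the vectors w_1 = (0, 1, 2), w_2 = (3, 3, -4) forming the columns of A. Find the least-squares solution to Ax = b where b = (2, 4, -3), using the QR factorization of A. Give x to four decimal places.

w_1 = (0, 1, 2); ‖w_1‖ = 2.2361, so e_1 = (0.0000, 0.4472, 0.8944).
e_1·w_2 = 0.0000·3 + 0.4472·3 + 0.8944·(-4) = -2.2361.
u_2 = w_2 + 2.2361·e_1 = (3.0000, 4.0000, -2.0000).
‖u_2‖ = 5.3852, so e_2 = (0.5571, 0.7428, -0.3714).
Qᵀb = (-0.8944, 5.1995).
Back-substitute: x_2 = 5.1995/5.3852 = 0.9655.
x_1 = (-0.8944 + 2.2361·0.9655)/2.2361 = 0.5655.

x = (0.5655, 0.9655)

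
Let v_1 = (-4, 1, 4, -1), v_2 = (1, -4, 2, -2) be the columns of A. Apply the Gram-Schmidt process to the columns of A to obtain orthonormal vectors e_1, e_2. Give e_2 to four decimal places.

e_2 = (0.2476, -0.8137, 0.3538, -0.3892)

v_1 = (-4, 1, 4, -1); ‖v_1‖ = 5.8310, so e_1 = (-0.6860, 0.1715, 0.6860, -0.1715).
e_1·v_2 = (-0.6860)·1 + 0.1715·(-4) + 0.6860·2 + (-0.1715)·(-2) = 0.3430.
u_2 = v_2 − 0.3430·e_1 = (1.2353, -4.0588, 1.7647, -1.9412).
‖u_2‖ = 4.9882, so e_2 = (0.2476, -0.8137, 0.3538, -0.3892).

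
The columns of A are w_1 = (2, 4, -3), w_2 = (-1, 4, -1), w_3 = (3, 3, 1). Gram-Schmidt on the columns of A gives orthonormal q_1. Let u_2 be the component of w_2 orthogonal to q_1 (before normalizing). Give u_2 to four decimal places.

u_2 = (-2.1724, 1.6552, 0.7586)

q_1 = w_1/‖w_1‖ = (2, 4, -3)/5.3852 = (0.3714, 0.7428, -0.5571).
r_{12} = q_1·w_2 = 3.1568.
u_2 = w_2 − 3.1568·q_1 = (-2.1724, 1.6552, 0.7586).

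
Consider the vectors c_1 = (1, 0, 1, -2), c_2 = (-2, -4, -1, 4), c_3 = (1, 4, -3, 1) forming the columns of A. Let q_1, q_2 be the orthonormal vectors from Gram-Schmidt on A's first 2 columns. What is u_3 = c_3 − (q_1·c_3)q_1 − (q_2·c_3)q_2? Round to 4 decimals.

q_1 = c_1/‖c_1‖ = (1, 0, 1, -2)/2.4495 = (0.4082, 0.0000, 0.4082, -0.8165).
r_{12} = q_1·c_2 = -4.4907.
u_2 = c_2 + 4.4907·q_1 = (-0.1667, -4.0000, 0.8333, 0.3333).
‖u_2‖ = 4.1028, so q_2 = (-0.0406, -0.9749, 0.2031, 0.0812).
r_{13} = q_1·c_3 = -1.6330; r_{23} = q_2·c_3 = -4.4684.
u_3 = c_3 + 1.6330·q_1 + 4.4684·q_2 = (1.4851, -0.3564, -1.4257, 0.0297).

u_3 = (1.4851, -0.3564, -1.4257, 0.0297)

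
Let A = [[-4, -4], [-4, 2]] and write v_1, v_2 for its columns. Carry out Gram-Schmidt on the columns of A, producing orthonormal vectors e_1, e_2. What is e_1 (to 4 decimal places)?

e_1 = (-0.7071, -0.7071)

v_1 = (-4, -4); ‖v_1‖ = 5.6569, so e_1 = (-0.7071, -0.7071).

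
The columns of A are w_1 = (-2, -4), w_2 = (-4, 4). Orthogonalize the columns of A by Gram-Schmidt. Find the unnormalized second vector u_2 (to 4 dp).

u_2 = (-4.8000, 2.4000)

w_1 = (-2, -4); ‖w_1‖ = 4.4721, so q_1 = (-0.4472, -0.8944).
q_1·w_2 = (-0.4472)·(-4) + (-0.8944)·4 = -1.7889.
u_2 = w_2 + 1.7889·q_1 = (-4.8000, 2.4000).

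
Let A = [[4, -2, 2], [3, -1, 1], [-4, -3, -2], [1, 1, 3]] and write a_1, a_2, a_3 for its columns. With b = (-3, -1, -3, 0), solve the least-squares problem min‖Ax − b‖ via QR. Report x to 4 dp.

x = (0.1063, 1.1714, -0.4458)

a_1 = (4, 3, -4, 1); ‖a_1‖ = 6.4807, so e_1 = (0.6172, 0.4629, -0.6172, 0.1543).
e_1·a_2 = 0.6172·(-2) + 0.4629·(-1) + (-0.6172)·(-3) + 0.1543·1 = 0.3086.
u_2 = a_2 − 0.3086·e_1 = (-2.1905, -1.1429, -2.8095, 0.9524).
‖u_2‖ = 3.8607, so e_2 = (-0.5674, -0.2960, -0.7277, 0.2467).
e_1·a_3 = 0.6172·2 + 0.4629·1 + (-0.6172)·(-2) + 0.1543·3 = 3.3947; e_2·a_3 = (-0.5674)·2 + (-0.2960)·1 + (-0.7277)·(-2) + 0.2467·3 = 0.7647.
u_3 = a_3 − 3.3947·e_1 − 0.7647·e_2 = (0.3387, -0.3450, 0.6518, 2.2875).
‖u_3‖ = 2.4272, so e_3 = (0.1395, -0.1422, 0.2685, 0.9425).
Qᵀb = (-0.4629, 4.1814, -1.0820).
Back-substitute: x_3 = -1.0820/2.4272 = -0.4458.
x_2 = (4.1814 − 0.7647·(-0.4458))/3.8607 = 1.1714.
x_1 = (-0.4629 − 0.3086·1.1714 − 3.3947·(-0.4458))/6.4807 = 0.1063.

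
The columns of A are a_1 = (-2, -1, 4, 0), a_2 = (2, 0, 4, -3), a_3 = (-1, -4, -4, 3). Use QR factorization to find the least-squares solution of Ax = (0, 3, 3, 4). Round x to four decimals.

a_1 = (-2, -1, 4, 0); ‖a_1‖ = 4.5826, so e_1 = (-0.4364, -0.2182, 0.8729, 0.0000).
e_1·a_2 = (-0.4364)·2 + (-0.2182)·0 + 0.8729·4 + 0.0000·(-3) = 2.6186.
u_2 = a_2 − 2.6186·e_1 = (3.1429, 0.5714, 1.7143, -3.0000).
‖u_2‖ = 4.7056, so e_2 = (0.6679, 0.1214, 0.3643, -0.6375).
e_1·a_3 = (-0.4364)·(-1) + (-0.2182)·(-4) + 0.8729·(-4) + 0.0000·3 = -2.1822; e_2·a_3 = 0.6679·(-1) + 0.1214·(-4) + 0.3643·(-4) + (-0.6375)·3 = -4.5235.
u_3 = a_3 + 2.1822·e_1 + 4.5235·e_2 = (1.0688, -3.9269, -0.4473, 0.1161).
‖u_3‖ = 4.0959, so e_3 = (0.2609, -0.9587, -0.1092, 0.0284).
Qᵀb = (1.9640, -1.0929, -3.0904).
Back-substitute: x_3 = -3.0904/4.0959 = -0.7545.
x_2 = (-1.0929 + 4.5235·(-0.7545))/4.7056 = -0.9576.
x_1 = (1.9640 − 2.6186·(-0.9576) + 2.1822·(-0.7545))/4.5826 = 0.6165.

x = (0.6165, -0.9576, -0.7545)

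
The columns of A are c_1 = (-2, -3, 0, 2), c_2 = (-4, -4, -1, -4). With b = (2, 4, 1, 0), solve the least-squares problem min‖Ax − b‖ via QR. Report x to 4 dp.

x = (-0.7025, -0.3382)

q_1 = c_1/‖c_1‖ = (-2, -3, 0, 2)/4.1231 = (-0.4851, -0.7276, 0.0000, 0.4851).
r_{12} = q_1·c_2 = 2.9104.
u_2 = c_2 − 2.9104·q_1 = (-2.5882, -1.8824, -1.0000, -5.4118).
‖u_2‖ = 6.3663, so q_2 = (-0.4066, -0.2957, -0.1571, -0.8501).
Qᵀb = (-3.8806, -2.1529).
Back-substitute: x_2 = -2.1529/6.3663 = -0.3382.
x_1 = (-3.8806 − 2.9104·(-0.3382))/4.1231 = -0.7025.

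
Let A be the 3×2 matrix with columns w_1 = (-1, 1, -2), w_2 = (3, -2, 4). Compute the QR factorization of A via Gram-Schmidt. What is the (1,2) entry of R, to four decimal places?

q_1 = w_1/‖w_1‖ = (-1, 1, -2)/2.4495 = (-0.4082, 0.4082, -0.8165).
r_{12} = q_1·w_2 = -5.3072.

r_{12} = -5.3072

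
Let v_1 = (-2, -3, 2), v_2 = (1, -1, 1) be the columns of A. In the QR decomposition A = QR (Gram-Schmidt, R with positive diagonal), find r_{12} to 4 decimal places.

v_1 = (-2, -3, 2); ‖v_1‖ = 4.1231, so q_1 = (-0.4851, -0.7276, 0.4851).
r_{12} = q_1·v_2 = 0.7276.

r_{12} = 0.7276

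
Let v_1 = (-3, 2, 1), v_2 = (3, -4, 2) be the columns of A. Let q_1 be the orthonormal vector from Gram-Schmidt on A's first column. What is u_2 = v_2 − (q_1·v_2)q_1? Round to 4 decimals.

u_2 = (-0.2143, -1.8571, 3.0714)

v_1 = (-3, 2, 1); ‖v_1‖ = 3.7417, so q_1 = (-0.8018, 0.5345, 0.2673).
q_1·v_2 = (-0.8018)·3 + 0.5345·(-4) + 0.2673·2 = -4.0089.
u_2 = v_2 + 4.0089·q_1 = (-0.2143, -1.8571, 3.0714).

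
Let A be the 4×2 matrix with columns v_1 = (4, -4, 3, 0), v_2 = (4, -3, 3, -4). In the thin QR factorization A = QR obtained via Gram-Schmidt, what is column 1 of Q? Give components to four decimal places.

v_1 = (4, -4, 3, 0); ‖v_1‖ = 6.4031, so q_1 = (0.6247, -0.6247, 0.4685, 0.0000).

q_1 = (0.6247, -0.6247, 0.4685, 0.0000)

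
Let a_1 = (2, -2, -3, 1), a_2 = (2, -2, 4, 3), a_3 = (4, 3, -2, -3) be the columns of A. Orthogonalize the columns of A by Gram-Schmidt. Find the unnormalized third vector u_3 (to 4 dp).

u_3 = (4.3879, 2.6121, 0.5464, -1.9123)

a_1 = (2, -2, -3, 1); ‖a_1‖ = 4.2426, so e_1 = (0.4714, -0.4714, -0.7071, 0.2357).
e_1·a_2 = 0.4714·2 + (-0.4714)·(-2) + (-0.7071)·4 + 0.2357·3 = -0.2357.
u_2 = a_2 + 0.2357·e_1 = (2.1111, -2.1111, 3.8333, 3.0556).
‖u_2‖ = 5.7397, so e_2 = (0.3678, -0.3678, 0.6679, 0.5324).
e_1·a_3 = 0.4714·4 + (-0.4714)·3 + (-0.7071)·(-2) + 0.2357·(-3) = 1.1785; e_2·a_3 = 0.3678·4 + (-0.3678)·3 + 0.6679·(-2) + 0.5324·(-3) = -2.5650.
u_3 = a_3 − 1.1785·e_1 + 2.5650·e_2 = (4.3879, 2.6121, 0.5464, -1.9123).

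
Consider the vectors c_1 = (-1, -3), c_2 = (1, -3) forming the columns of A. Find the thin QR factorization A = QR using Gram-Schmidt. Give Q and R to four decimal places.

Q = [[-0.3162, 0.9487], [-0.9487, -0.3162]], R = [[3.1623, 2.5298], [0.0000, 1.8974]]

c_1 = (-1, -3); ‖c_1‖ = 3.1623, so q_1 = (-0.3162, -0.9487).
q_1·c_2 = (-0.3162)·1 + (-0.9487)·(-3) = 2.5298.
u_2 = c_2 − 2.5298·q_1 = (1.8000, -0.6000).
‖u_2‖ = 1.8974, so q_2 = (0.9487, -0.3162).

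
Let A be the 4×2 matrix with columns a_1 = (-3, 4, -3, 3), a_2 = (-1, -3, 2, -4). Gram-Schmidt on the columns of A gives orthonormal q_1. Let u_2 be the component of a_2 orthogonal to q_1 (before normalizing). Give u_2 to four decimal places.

a_1 = (-3, 4, -3, 3); ‖a_1‖ = 6.5574, so q_1 = (-0.4575, 0.6100, -0.4575, 0.4575).
q_1·a_2 = (-0.4575)·(-1) + 0.6100·(-3) + (-0.4575)·2 + 0.4575·(-4) = -4.1175.
u_2 = a_2 + 4.1175·q_1 = (-2.8837, -0.4884, 0.1163, -2.1163).

u_2 = (-2.8837, -0.4884, 0.1163, -2.1163)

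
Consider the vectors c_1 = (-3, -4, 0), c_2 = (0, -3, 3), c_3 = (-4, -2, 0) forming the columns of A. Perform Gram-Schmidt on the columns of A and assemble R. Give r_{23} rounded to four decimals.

r_{23} = -1.0290

e_1 = c_1/‖c_1‖ = (-3, -4, 0)/5.0000 = (-0.6000, -0.8000, 0.0000).
r_{12} = e_1·c_2 = 2.4000.
u_2 = c_2 − 2.4000·e_1 = (1.4400, -1.0800, 3.0000).
‖u_2‖ = 3.4986, so e_2 = (0.4116, -0.3087, 0.8575).
r_{23} = e_2·c_3 = -1.0290.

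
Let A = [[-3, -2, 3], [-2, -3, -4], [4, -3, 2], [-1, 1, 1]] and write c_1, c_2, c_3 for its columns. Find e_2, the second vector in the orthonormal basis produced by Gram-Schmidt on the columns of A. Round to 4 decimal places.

e_2 = (-0.4382, -0.6399, -0.5982, 0.2017)

c_1 = (-3, -2, 4, -1); ‖c_1‖ = 5.4772, so e_1 = (-0.5477, -0.3651, 0.7303, -0.1826).
e_1·c_2 = (-0.5477)·(-2) + (-0.3651)·(-3) + 0.7303·(-3) + (-0.1826)·1 = -0.1826.
u_2 = c_2 + 0.1826·e_1 = (-2.1000, -3.0667, -2.8667, 0.9667).
‖u_2‖ = 4.7924, so e_2 = (-0.4382, -0.6399, -0.5982, 0.2017).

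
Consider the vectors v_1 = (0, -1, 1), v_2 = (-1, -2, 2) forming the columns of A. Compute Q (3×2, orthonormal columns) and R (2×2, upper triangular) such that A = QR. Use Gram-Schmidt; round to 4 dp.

Q = [[0.0000, -1.0000], [-0.7071, 0.0000], [0.7071, 0.0000]], R = [[1.4142, 2.8284], [0.0000, 1.0000]]

v_1 = (0, -1, 1); ‖v_1‖ = 1.4142, so q_1 = (0.0000, -0.7071, 0.7071).
q_1·v_2 = 0.0000·(-1) + (-0.7071)·(-2) + 0.7071·2 = 2.8284.
u_2 = v_2 − 2.8284·q_1 = (-1.0000, 0.0000, 0.0000).
‖u_2‖ = 1.0000, so q_2 = (-1.0000, 0.0000, 0.0000).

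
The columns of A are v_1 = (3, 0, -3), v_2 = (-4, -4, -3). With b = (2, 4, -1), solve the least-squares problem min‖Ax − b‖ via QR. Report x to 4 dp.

v_1 = (3, 0, -3); ‖v_1‖ = 4.2426, so e_1 = (0.7071, 0.0000, -0.7071).
e_1·v_2 = 0.7071·(-4) + 0.0000·(-4) + (-0.7071)·(-3) = -0.7071.
u_2 = v_2 + 0.7071·e_1 = (-3.5000, -4.0000, -3.5000).
‖u_2‖ = 6.3640, so e_2 = (-0.5500, -0.6285, -0.5500).
Qᵀb = (2.1213, -3.0641).
Back-substitute: x_2 = -3.0641/6.3640 = -0.4815.
x_1 = (2.1213 + 0.7071·(-0.4815))/4.2426 = 0.4198.

x = (0.4198, -0.4815)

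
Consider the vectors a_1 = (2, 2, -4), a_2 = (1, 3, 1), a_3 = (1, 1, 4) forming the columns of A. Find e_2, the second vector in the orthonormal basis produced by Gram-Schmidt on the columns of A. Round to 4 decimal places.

e_2 = (0.2074, 0.8296, 0.5185)

e_1 = a_1/‖a_1‖ = (2, 2, -4)/4.8990 = (0.4082, 0.4082, -0.8165).
r_{12} = e_1·a_2 = 0.8165.
u_2 = a_2 − 0.8165·e_1 = (0.6667, 2.6667, 1.6667).
‖u_2‖ = 3.2146, so e_2 = (0.2074, 0.8296, 0.5185).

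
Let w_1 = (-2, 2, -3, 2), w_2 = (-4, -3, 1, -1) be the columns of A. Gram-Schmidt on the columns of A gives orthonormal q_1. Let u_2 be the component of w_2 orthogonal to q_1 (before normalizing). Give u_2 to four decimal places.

u_2 = (-4.2857, -2.7143, 0.5714, -0.7143)

q_1 = w_1/‖w_1‖ = (-2, 2, -3, 2)/4.5826 = (-0.4364, 0.4364, -0.6547, 0.4364).
r_{12} = q_1·w_2 = -0.6547.
u_2 = w_2 + 0.6547·q_1 = (-4.2857, -2.7143, 0.5714, -0.7143).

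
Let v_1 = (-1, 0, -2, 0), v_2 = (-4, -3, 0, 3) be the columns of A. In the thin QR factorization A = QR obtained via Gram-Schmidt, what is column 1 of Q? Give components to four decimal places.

q_1 = (-0.4472, 0.0000, -0.8944, 0.0000)

q_1 = v_1/‖v_1‖ = (-1, 0, -2, 0)/2.2361 = (-0.4472, 0.0000, -0.8944, 0.0000).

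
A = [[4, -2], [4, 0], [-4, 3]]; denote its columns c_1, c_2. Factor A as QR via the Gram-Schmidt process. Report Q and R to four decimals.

Q = [[0.5774, -0.1543], [0.5774, 0.7715], [-0.5774, 0.6172]], R = [[6.9282, -2.8868], [0.0000, 2.1602]]

e_1 = c_1/‖c_1‖ = (4, 4, -4)/6.9282 = (0.5774, 0.5774, -0.5774).
r_{12} = e_1·c_2 = -2.8868.
u_2 = c_2 + 2.8868·e_1 = (-0.3333, 1.6667, 1.3333).
‖u_2‖ = 2.1602, so e_2 = (-0.1543, 0.7715, 0.6172).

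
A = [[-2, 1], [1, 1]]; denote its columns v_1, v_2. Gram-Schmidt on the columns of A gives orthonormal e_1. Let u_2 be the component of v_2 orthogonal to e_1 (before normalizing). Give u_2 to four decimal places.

v_1 = (-2, 1); ‖v_1‖ = 2.2361, so e_1 = (-0.8944, 0.4472).
e_1·v_2 = (-0.8944)·1 + 0.4472·1 = -0.4472.
u_2 = v_2 + 0.4472·e_1 = (0.6000, 1.2000).

u_2 = (0.6000, 1.2000)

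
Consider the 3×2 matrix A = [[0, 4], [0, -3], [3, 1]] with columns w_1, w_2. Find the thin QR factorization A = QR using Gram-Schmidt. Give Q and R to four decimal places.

Q = [[0.0000, 0.8000], [0.0000, -0.6000], [1.0000, 0.0000]], R = [[3.0000, 1.0000], [0.0000, 5.0000]]

q_1 = w_1/‖w_1‖ = (0, 0, 3)/3.0000 = (0.0000, 0.0000, 1.0000).
r_{12} = q_1·w_2 = 1.0000.
u_2 = w_2 − 1.0000·q_1 = (4.0000, -3.0000, 0.0000).
‖u_2‖ = 5.0000, so q_2 = (0.8000, -0.6000, 0.0000).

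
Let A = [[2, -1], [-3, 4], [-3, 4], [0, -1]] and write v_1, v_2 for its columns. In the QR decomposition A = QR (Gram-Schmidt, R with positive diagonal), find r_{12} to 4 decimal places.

r_{12} = -5.5432

q_1 = v_1/‖v_1‖ = (2, -3, -3, 0)/4.6904 = (0.4264, -0.6396, -0.6396, 0.0000).
r_{12} = q_1·v_2 = -5.5432.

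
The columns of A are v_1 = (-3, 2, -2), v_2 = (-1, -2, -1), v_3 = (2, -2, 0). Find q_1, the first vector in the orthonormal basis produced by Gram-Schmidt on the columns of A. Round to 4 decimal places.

q_1 = (-0.7276, 0.4851, -0.4851)

v_1 = (-3, 2, -2); ‖v_1‖ = 4.1231, so q_1 = (-0.7276, 0.4851, -0.4851).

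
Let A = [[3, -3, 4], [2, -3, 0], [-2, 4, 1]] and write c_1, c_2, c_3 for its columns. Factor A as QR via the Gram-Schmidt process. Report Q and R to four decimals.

Q = [[0.7276, 0.6237, 0.2857], [0.4851, -0.1732, -0.8571], [-0.4851, 0.7623, -0.4286]], R = [[4.1231, -5.5783, 2.4254], [0.0000, 1.6977, 3.2569], [0.0000, 0.0000, 0.7143]]

q_1 = c_1/‖c_1‖ = (3, 2, -2)/4.1231 = (0.7276, 0.4851, -0.4851).
r_{12} = q_1·c_2 = -5.5783.
u_2 = c_2 + 5.5783·q_1 = (1.0588, -0.2941, 1.2941).
‖u_2‖ = 1.6977, so q_2 = (0.6237, -0.1732, 0.7623).
r_{13} = q_1·c_3 = 2.4254; r_{23} = q_2·c_3 = 3.2569.
u_3 = c_3 − 2.4254·q_1 − 3.2569·q_2 = (0.2041, -0.6122, -0.3061).
‖u_3‖ = 0.7143, so q_3 = (0.2857, -0.8571, -0.4286).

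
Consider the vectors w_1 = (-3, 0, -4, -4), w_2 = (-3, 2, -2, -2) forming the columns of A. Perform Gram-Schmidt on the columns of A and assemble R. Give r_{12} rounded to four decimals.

w_1 = (-3, 0, -4, -4); ‖w_1‖ = 6.4031, so e_1 = (-0.4685, 0.0000, -0.6247, -0.6247).
r_{12} = e_1·w_2 = 3.9043.

r_{12} = 3.9043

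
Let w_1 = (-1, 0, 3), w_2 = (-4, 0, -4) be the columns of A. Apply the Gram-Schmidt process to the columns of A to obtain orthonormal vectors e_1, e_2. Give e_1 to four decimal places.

e_1 = (-0.3162, 0.0000, 0.9487)

e_1 = w_1/‖w_1‖ = (-1, 0, 3)/3.1623 = (-0.3162, 0.0000, 0.9487).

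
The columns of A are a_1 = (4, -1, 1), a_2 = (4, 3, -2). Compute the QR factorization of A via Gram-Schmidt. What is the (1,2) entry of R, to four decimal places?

a_1 = (4, -1, 1); ‖a_1‖ = 4.2426, so q_1 = (0.9428, -0.2357, 0.2357).
r_{12} = q_1·a_2 = 2.5927.

r_{12} = 2.5927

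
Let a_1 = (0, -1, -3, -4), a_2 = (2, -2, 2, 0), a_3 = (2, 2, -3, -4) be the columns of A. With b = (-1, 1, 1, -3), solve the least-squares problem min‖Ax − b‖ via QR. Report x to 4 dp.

x = (0.1739, -0.0362, 0.1449)

e_1 = a_1/‖a_1‖ = (0, -1, -3, -4)/5.0990 = (0.0000, -0.1961, -0.5883, -0.7845).
r_{12} = e_1·a_2 = -0.7845.
u_2 = a_2 + 0.7845·e_1 = (2.0000, -2.1538, 1.5385, -0.6154).
‖u_2‖ = 3.3741, so e_2 = (0.5927, -0.6383, 0.4560, -0.1824).
r_{13} = e_1·a_3 = 4.5107; r_{23} = e_2·a_3 = -0.7295.
u_3 = a_3 − 4.5107·e_1 + 0.7295·e_2 = (2.4324, 2.4189, -0.0135, -0.5946).
‖u_3‖ = 3.4816, so e_3 = (0.6987, 0.6948, -0.0039, -0.1708).
Qᵀb = (1.5689, -0.2280, 0.5046).
Back-substitute: x_3 = 0.5046/3.4816 = 0.1449.
x_2 = (-0.2280 + 0.7295·0.1449)/3.3741 = -0.0362.
x_1 = (1.5689 + 0.7845·(-0.0362) − 4.5107·0.1449)/5.0990 = 0.1739.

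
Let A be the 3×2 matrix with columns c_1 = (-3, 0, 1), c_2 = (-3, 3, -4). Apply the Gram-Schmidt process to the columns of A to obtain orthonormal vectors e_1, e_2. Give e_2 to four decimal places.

c_1 = (-3, 0, 1); ‖c_1‖ = 3.1623, so e_1 = (-0.9487, 0.0000, 0.3162).
e_1·c_2 = (-0.9487)·(-3) + 0.0000·3 + 0.3162·(-4) = 1.5811.
u_2 = c_2 − 1.5811·e_1 = (-1.5000, 3.0000, -4.5000).
‖u_2‖ = 5.6125, so e_2 = (-0.2673, 0.5345, -0.8018).

e_2 = (-0.2673, 0.5345, -0.8018)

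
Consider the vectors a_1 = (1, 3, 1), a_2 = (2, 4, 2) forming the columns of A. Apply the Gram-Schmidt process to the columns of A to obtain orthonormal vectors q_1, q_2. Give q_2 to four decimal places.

q_2 = (0.6396, -0.4264, 0.6396)

a_1 = (1, 3, 1); ‖a_1‖ = 3.3166, so q_1 = (0.3015, 0.9045, 0.3015).
q_1·a_2 = 0.3015·2 + 0.9045·4 + 0.3015·2 = 4.8242.
u_2 = a_2 − 4.8242·q_1 = (0.5455, -0.3636, 0.5455).
‖u_2‖ = 0.8528, so q_2 = (0.6396, -0.4264, 0.6396).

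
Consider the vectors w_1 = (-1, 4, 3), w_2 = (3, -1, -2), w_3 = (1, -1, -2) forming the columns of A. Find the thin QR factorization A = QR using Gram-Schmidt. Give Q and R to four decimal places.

Q = [[-0.1961, 0.9129, -0.3581], [0.7845, 0.3651, 0.5013], [0.5883, -0.1826, -0.7877]], R = [[5.0990, -2.5495, -2.1573], [0.0000, 2.7386, 0.9129], [0.0000, 0.0000, 0.7161]]

q_1 = w_1/‖w_1‖ = (-1, 4, 3)/5.0990 = (-0.1961, 0.7845, 0.5883).
r_{12} = q_1·w_2 = -2.5495.
u_2 = w_2 + 2.5495·q_1 = (2.5000, 1.0000, -0.5000).
‖u_2‖ = 2.7386, so q_2 = (0.9129, 0.3651, -0.1826).
r_{13} = q_1·w_3 = -2.1573; r_{23} = q_2·w_3 = 0.9129.
u_3 = w_3 + 2.1573·q_1 − 0.9129·q_2 = (-0.2564, 0.3590, -0.5641).
‖u_3‖ = 0.7161, so q_3 = (-0.3581, 0.5013, -0.7877).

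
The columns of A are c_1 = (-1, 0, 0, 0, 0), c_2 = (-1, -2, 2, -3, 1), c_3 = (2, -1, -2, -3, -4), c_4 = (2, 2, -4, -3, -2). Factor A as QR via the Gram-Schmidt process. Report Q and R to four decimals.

c_1 = (-1, 0, 0, 0, 0); ‖c_1‖ = 1.0000, so q_1 = (-1.0000, 0.0000, 0.0000, 0.0000, 0.0000).
q_1·c_2 = (-1.0000)·(-1) + 0.0000·(-2) + 0.0000·2 + 0.0000·(-3) + 0.0000·1 = 1.0000.
u_2 = c_2 − 1.0000·q_1 = (0.0000, -2.0000, 2.0000, -3.0000, 1.0000).
‖u_2‖ = 4.2426, so q_2 = (0.0000, -0.4714, 0.4714, -0.7071, 0.2357).
q_1·c_3 = (-1.0000)·2 + 0.0000·(-1) + 0.0000·(-2) + 0.0000·(-3) + 0.0000·(-4) = -2.0000; q_2·c_3 = 0.0000·2 + (-0.4714)·(-1) + 0.4714·(-2) + (-0.7071)·(-3) + 0.2357·(-4) = 0.7071.
u_3 = c_3 + 2.0000·q_1 − 0.7071·q_2 = (0.0000, -0.6667, -2.3333, -2.5000, -4.1667).
‖u_3‖ = 5.4314, so q_3 = (0.0000, -0.1227, -0.4296, -0.4603, -0.7671).
q_1·c_4 = (-1.0000)·2 + 0.0000·2 + 0.0000·(-4) + 0.0000·(-3) + 0.0000·(-2) = -2.0000; q_2·c_4 = 0.0000·2 + (-0.4714)·2 + 0.4714·(-4) + (-0.7071)·(-3) + 0.2357·(-2) = -1.1785; q_3·c_4 = 0.0000·2 + (-0.1227)·2 + (-0.4296)·(-4) + (-0.4603)·(-3) + (-0.7671)·(-2) = 4.3881.
u_4 = c_4 + 2.0000·q_1 + 1.1785·q_2 − 4.3881·q_3 = (0.0000, 1.9831, -1.5593, -1.8136, 1.6441).
‖u_4‖ = 3.5151, so q_4 = (0.0000, 0.5642, -0.4436, -0.5159, 0.4677).

Q = [[-1.0000, 0.0000, 0.0000, 0.0000], [0.0000, -0.4714, -0.1227, 0.5642], [0.0000, 0.4714, -0.4296, -0.4436], [0.0000, -0.7071, -0.4603, -0.5159], [0.0000, 0.2357, -0.7671, 0.4677]], R = [[1.0000, 1.0000, -2.0000, -2.0000], [0.0000, 4.2426, 0.7071, -1.1785], [0.0000, 0.0000, 5.4314, 4.3881], [0.0000, 0.0000, 0.0000, 3.5151]]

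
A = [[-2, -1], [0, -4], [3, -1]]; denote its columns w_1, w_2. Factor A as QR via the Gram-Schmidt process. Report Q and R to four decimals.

e_1 = w_1/‖w_1‖ = (-2, 0, 3)/3.6056 = (-0.5547, 0.0000, 0.8321).
r_{12} = e_1·w_2 = -0.2774.
u_2 = w_2 + 0.2774·e_1 = (-1.1538, -4.0000, -0.7692).
‖u_2‖ = 4.2336, so e_2 = (-0.2725, -0.9448, -0.1817).

Q = [[-0.5547, -0.2725], [0.0000, -0.9448], [0.8321, -0.1817]], R = [[3.6056, -0.2774], [0.0000, 4.2336]]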